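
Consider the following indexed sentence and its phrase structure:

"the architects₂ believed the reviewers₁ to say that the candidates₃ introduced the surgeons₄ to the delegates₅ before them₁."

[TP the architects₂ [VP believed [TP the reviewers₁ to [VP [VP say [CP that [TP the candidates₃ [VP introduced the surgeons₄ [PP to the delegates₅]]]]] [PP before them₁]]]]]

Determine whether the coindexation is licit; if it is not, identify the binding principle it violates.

The two coindexed NPs are *the reviewers₁* and *them₁*.
*them₁* is a pronoun. Its binding domain is the embedded TP, whose subject is the reviewers₁.
*the reviewers₁* c-commands it within that domain and carries the same index.
The pronoun is locally bound → Principle B violation.

Principle B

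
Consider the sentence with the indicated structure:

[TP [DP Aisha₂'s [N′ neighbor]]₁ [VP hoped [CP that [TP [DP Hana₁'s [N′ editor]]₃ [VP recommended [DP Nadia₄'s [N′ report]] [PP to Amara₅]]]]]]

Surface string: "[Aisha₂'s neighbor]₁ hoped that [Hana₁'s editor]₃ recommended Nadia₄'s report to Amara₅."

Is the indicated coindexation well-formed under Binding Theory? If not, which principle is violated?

Principle C

The two coindexed NPs are *[Aisha₂'s neighbor]₁* and *Hana₁*.
*Hana₁* is an R-expression. Principle C requires it to be free everywhere.
*[Aisha₂'s neighbor]₁* c-commands it and carries the same index.
The R-expression is bound → Principle C violation.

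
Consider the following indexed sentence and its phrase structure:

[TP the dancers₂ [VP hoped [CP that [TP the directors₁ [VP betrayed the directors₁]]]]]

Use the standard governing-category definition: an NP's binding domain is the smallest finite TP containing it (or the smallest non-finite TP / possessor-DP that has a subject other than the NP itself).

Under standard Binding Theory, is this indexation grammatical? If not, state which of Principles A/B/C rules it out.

Principle C

The two coindexed NPs are *the directors₁* (the higher occurrence) and *the directors₁* (the lower occurrence).
*the directors₁* (the lower occurrence) is an R-expression. Principle C requires it to be free everywhere.
*the directors₁* (the higher occurrence) c-commands it and carries the same index.
The R-expression is bound → Principle C violation.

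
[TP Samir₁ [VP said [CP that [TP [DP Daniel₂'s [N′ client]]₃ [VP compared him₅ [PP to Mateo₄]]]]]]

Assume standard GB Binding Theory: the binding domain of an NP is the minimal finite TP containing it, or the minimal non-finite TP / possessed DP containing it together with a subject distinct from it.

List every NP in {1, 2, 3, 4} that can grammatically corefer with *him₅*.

*him* is a pronoun, so Principle B applies: it must be free in its binding domain.
Binding domain of *him₅*: the embedded TP, whose subject is [Daniel₂'s client]₃.
*Samir₁* c-commands the pronoun but from outside its binding domain, and is not c-commanded by it → coindexation permitted.
*Daniel₂* and the pronoun do not c-command one another → neither Principle B nor Principle C is at stake; coindexation permitted.
*[Daniel₂'s client]₃* c-commands the pronoun within its binding domain → coindexation would violate Principle B.
*Mateo₄*: the pronoun c-commands this R-expression → coindexation would violate Principle C on *Mateo₄*.

{1, 2}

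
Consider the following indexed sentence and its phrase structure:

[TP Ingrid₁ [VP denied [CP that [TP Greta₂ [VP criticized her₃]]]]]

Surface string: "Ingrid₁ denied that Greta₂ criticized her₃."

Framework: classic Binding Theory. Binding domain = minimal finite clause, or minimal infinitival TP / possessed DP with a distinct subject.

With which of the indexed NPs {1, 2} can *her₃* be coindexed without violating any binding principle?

{1}

*her* is a pronoun, so Principle B applies: it must be free in its binding domain.
Binding domain of *her₃*: the embedded TP, whose subject is Greta₂.
*Ingrid₁* c-commands the pronoun but from outside its binding domain, and is not c-commanded by it → coindexation permitted.
*Greta₂* c-commands the pronoun within its binding domain → coindexation would violate Principle B.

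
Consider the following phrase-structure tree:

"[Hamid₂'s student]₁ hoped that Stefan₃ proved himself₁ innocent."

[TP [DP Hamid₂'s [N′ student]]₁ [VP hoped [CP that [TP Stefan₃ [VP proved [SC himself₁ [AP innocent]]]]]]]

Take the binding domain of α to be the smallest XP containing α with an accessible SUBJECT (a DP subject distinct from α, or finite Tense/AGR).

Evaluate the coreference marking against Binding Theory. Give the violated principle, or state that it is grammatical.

The two coindexed NPs are *[Hamid₂'s student]₁* and *himself₁*.
*himself₁* is an anaphor. Principle A requires it to be bound within its binding domain — the embedded TP, whose subject is Stefan₃.
Within that domain it is c-commanded by *Stefan₃*, which does not share its index.
*[Hamid₂'s student]₁* does c-command the anaphor, but from outside its binding domain.
The anaphor is unbound in its domain → Principle A violation.

Principle A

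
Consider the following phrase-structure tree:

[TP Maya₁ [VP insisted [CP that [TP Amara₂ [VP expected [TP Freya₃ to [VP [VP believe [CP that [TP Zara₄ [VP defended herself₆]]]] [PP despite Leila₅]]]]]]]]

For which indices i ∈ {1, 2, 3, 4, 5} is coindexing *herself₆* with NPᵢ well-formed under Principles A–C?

{4}

*herself* is an anaphor, so Principle A applies: it must be bound in its binding domain.
Binding domain of *herself₆*: the embedded TP, whose subject is Zara₄.
*Maya₁* c-commands the anaphor but is outside its binding domain → cannot satisfy Principle A.
*Amara₂* c-commands the anaphor but is outside its binding domain → cannot satisfy Principle A.
*Freya₃* c-commands the anaphor but is outside its binding domain → cannot satisfy Principle A.
*Zara₄* c-commands the anaphor within its binding domain → licit binder.
*Leila₅* does not c-command the anaphor → cannot bind it.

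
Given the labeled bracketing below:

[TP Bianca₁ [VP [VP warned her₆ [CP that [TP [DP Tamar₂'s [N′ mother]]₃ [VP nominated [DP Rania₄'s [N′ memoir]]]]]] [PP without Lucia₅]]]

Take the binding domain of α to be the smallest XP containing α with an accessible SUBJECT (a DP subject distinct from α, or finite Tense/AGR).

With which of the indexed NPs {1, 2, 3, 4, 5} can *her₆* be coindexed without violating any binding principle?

{5}

*her* is a pronoun, so Principle B applies: it must be free in its binding domain.
Binding domain of *her₆*: the matrix TP, whose subject is Bianca₁.
*Bianca₁* c-commands the pronoun within its binding domain → coindexation would violate Principle B.
*Tamar₂*: the pronoun c-commands this R-expression → coindexation would violate Principle C on *Tamar₂*.
*[Tamar₂'s mother]₃*: the pronoun c-commands this R-expression → coindexation would violate Principle C on *[Tamar₂'s mother]₃*.
*Rania₄*: the pronoun c-commands this R-expression → coindexation would violate Principle C on *Rania₄*.
*Lucia₅* and the pronoun do not c-command one another → neither Principle B nor Principle C is at stake; coindexation permitted.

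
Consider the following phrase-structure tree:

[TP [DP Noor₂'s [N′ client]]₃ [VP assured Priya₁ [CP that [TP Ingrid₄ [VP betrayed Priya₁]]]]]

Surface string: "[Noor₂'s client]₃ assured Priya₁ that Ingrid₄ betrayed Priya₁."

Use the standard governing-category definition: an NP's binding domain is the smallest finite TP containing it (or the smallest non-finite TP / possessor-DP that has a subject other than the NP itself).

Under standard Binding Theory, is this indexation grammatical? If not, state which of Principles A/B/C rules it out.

Principle C

The two coindexed NPs are *Priya₁* (the higher occurrence) and *Priya₁* (the lower occurrence).
*Priya₁* (the lower occurrence) is an R-expression. Principle C requires it to be free everywhere.
*Priya₁* (the higher occurrence) c-commands it and carries the same index.
The R-expression is bound → Principle C violation.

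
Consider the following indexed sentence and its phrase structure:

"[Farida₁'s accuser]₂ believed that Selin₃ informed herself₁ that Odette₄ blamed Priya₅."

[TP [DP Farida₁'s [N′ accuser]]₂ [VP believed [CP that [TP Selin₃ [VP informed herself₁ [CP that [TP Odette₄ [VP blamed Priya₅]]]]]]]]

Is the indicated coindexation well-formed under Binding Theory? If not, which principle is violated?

The two coindexed NPs are *Farida₁* and *herself₁*.
*herself₁* is an anaphor. Principle A requires it to be bound within its binding domain — the embedded TP, whose subject is Selin₃.
Within that domain it is c-commanded by *Selin₃*, which does not share its index.
*Farida₁* does not c-command the anaphor at all.
The anaphor is unbound in its domain → Principle A violation.

Principle A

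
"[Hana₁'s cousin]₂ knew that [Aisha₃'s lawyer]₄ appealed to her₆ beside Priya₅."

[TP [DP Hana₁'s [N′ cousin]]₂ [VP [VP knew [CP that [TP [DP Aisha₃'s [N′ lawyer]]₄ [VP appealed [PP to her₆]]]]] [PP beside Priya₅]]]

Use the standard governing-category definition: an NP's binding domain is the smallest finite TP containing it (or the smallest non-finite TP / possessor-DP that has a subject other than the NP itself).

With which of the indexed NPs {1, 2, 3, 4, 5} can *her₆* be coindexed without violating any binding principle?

*her* is a pronoun, so Principle B applies: it must be free in its binding domain.
Binding domain of *her₆*: the embedded TP, whose subject is [Aisha₃'s lawyer]₄.
*Hana₁* and the pronoun do not c-command one another → neither Principle B nor Principle C is at stake; coindexation permitted.
*[Hana₁'s cousin]₂* c-commands the pronoun but from outside its binding domain, and is not c-commanded by it → coindexation permitted.
*Aisha₃* and the pronoun do not c-command one another → neither Principle B nor Principle C is at stake; coindexation permitted.
*[Aisha₃'s lawyer]₄* c-commands the pronoun within its binding domain → coindexation would violate Principle B.
*Priya₅* and the pronoun do not c-command one another → neither Principle B nor Principle C is at stake; coindexation permitted.

{1, 2, 3, 5}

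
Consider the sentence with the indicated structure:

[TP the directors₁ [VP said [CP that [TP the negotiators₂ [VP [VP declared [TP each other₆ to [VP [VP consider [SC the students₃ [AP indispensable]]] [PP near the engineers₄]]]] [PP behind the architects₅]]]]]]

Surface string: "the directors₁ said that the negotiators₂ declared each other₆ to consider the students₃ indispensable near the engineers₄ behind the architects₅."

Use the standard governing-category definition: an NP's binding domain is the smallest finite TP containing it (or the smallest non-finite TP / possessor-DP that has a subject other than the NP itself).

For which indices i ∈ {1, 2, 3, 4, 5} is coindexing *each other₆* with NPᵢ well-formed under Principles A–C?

*each other* is an anaphor, so Principle A applies: it must be bound in its binding domain.
Binding domain of *each other₆*: the embedded TP, whose subject is the negotiators₂.
*the directors₁* c-commands the anaphor but is outside its binding domain → cannot satisfy Principle A.
*the negotiators₂* c-commands the anaphor within its binding domain → licit binder.
*the students₃* does not c-command the anaphor → cannot bind it.
*the engineers₄* does not c-command the anaphor → cannot bind it.
*the architects₅* does not c-command the anaphor → cannot bind it.

{2}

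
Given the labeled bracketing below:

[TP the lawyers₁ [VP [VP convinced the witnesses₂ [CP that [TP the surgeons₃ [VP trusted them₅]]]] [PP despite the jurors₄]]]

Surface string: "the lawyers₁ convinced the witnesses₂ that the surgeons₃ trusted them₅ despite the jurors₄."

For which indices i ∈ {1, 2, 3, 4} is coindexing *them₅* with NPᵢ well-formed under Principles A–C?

{1, 2, 4}

*them* is a pronoun, so Principle B applies: it must be free in its binding domain.
Binding domain of *them₅*: the embedded TP, whose subject is the surgeons₃.
*the lawyers₁* c-commands the pronoun but from outside its binding domain, and is not c-commanded by it → coindexation permitted.
*the witnesses₂* c-commands the pronoun but from outside its binding domain, and is not c-commanded by it → coindexation permitted.
*the surgeons₃* c-commands the pronoun within its binding domain → coindexation would violate Principle B.
*the jurors₄* and the pronoun do not c-command one another → neither Principle B nor Principle C is at stake; coindexation permitted.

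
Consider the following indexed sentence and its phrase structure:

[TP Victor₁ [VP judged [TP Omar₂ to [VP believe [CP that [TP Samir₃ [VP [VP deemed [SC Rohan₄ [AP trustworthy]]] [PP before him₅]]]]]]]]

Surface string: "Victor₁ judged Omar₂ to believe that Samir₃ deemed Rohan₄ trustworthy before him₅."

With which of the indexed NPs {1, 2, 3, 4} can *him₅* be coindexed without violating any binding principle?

*him* is a pronoun, so Principle B applies: it must be free in its binding domain.
Binding domain of *him₅*: the embedded TP, whose subject is Samir₃.
*Victor₁* c-commands the pronoun but from outside its binding domain, and is not c-commanded by it → coindexation permitted.
*Omar₂* c-commands the pronoun but from outside its binding domain, and is not c-commanded by it → coindexation permitted.
*Samir₃* c-commands the pronoun within its binding domain → coindexation would violate Principle B.
*Rohan₄* and the pronoun do not c-command one another → neither Principle B nor Principle C is at stake; coindexation permitted.

{1, 2, 4}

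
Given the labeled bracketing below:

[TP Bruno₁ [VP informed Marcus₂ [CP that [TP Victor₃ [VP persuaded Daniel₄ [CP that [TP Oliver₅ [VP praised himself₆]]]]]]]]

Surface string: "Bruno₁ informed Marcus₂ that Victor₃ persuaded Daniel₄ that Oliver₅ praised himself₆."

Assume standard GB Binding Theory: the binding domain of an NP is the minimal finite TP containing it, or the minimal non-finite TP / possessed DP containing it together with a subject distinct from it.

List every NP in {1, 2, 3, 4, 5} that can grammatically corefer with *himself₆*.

*himself* is an anaphor, so Principle A applies: it must be bound in its binding domain.
Binding domain of *himself₆*: the embedded TP, whose subject is Oliver₅.
*Bruno₁* c-commands the anaphor but is outside its binding domain → cannot satisfy Principle A.
*Marcus₂* c-commands the anaphor but is outside its binding domain → cannot satisfy Principle A.
*Victor₃* c-commands the anaphor but is outside its binding domain → cannot satisfy Principle A.
*Daniel₄* c-commands the anaphor but is outside its binding domain → cannot satisfy Principle A.
*Oliver₅* c-commands the anaphor within its binding domain → licit binder.

{5}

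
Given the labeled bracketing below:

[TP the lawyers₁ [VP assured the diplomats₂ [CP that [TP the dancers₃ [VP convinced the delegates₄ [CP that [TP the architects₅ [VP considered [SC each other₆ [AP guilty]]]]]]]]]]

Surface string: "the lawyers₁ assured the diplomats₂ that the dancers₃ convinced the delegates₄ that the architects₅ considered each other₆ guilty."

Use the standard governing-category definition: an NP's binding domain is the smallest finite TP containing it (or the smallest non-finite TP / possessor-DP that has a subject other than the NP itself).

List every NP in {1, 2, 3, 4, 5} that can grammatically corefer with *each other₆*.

*each other* is an anaphor, so Principle A applies: it must be bound in its binding domain.
Binding domain of *each other₆*: the embedded TP, whose subject is the architects₅.
*the lawyers₁* c-commands the anaphor but is outside its binding domain → cannot satisfy Principle A.
*the diplomats₂* c-commands the anaphor but is outside its binding domain → cannot satisfy Principle A.
*the dancers₃* c-commands the anaphor but is outside its binding domain → cannot satisfy Principle A.
*the delegates₄* c-commands the anaphor but is outside its binding domain → cannot satisfy Principle A.
*the architects₅* c-commands the anaphor within its binding domain → licit binder.

{5}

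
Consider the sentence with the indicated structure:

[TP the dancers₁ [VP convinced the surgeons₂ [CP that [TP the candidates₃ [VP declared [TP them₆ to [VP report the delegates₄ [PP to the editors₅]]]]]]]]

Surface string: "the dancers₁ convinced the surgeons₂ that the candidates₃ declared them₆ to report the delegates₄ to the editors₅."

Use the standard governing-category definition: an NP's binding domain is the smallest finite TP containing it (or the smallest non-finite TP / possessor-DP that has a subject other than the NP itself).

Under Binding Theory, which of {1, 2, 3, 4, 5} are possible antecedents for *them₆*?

{1, 2}

*them* is a pronoun, so Principle B applies: it must be free in its binding domain.
Binding domain of *them₆*: the embedded TP, whose subject is the candidates₃.
*the dancers₁* c-commands the pronoun but from outside its binding domain, and is not c-commanded by it → coindexation permitted.
*the surgeons₂* c-commands the pronoun but from outside its binding domain, and is not c-commanded by it → coindexation permitted.
*the candidates₃* c-commands the pronoun within its binding domain → coindexation would violate Principle B.
*the delegates₄*: the pronoun c-commands this R-expression → coindexation would violate Principle C on *the delegates₄*.
*the editors₅*: the pronoun c-commands this R-expression → coindexation would violate Principle C on *the editors₅*.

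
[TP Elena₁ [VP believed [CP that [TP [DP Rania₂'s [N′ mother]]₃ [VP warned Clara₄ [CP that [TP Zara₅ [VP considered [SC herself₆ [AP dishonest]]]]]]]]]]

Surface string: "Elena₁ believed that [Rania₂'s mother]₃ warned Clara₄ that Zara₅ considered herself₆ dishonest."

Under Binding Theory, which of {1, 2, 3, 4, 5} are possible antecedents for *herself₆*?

*herself* is an anaphor, so Principle A applies: it must be bound in its binding domain.
Binding domain of *herself₆*: the embedded TP, whose subject is Zara₅.
*Elena₁* c-commands the anaphor but is outside its binding domain → cannot satisfy Principle A.
*Rania₂* does not c-command the anaphor → cannot bind it.
*[Rania₂'s mother]₃* c-commands the anaphor but is outside its binding domain → cannot satisfy Principle A.
*Clara₄* c-commands the anaphor but is outside its binding domain → cannot satisfy Principle A.
*Zara₅* c-commands the anaphor within its binding domain → licit binder.

{5}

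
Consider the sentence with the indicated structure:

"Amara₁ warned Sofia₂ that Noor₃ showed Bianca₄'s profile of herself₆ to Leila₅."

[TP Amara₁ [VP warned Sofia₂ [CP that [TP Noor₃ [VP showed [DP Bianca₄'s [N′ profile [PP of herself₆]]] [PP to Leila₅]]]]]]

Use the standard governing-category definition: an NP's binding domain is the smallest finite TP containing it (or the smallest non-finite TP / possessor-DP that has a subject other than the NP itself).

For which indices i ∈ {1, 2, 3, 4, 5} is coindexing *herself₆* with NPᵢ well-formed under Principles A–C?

*herself* is an anaphor, so Principle A applies: it must be bound in its binding domain.
Binding domain of *herself₆*: the possessed DP, whose subject is Bianca₄.
*Amara₁* c-commands the anaphor but is outside its binding domain → cannot satisfy Principle A.
*Sofia₂* c-commands the anaphor but is outside its binding domain → cannot satisfy Principle A.
*Noor₃* c-commands the anaphor but is outside its binding domain → cannot satisfy Principle A.
*Bianca₄* c-commands the anaphor within its binding domain → licit binder.
*Leila₅* does not c-command the anaphor → cannot bind it.

{4}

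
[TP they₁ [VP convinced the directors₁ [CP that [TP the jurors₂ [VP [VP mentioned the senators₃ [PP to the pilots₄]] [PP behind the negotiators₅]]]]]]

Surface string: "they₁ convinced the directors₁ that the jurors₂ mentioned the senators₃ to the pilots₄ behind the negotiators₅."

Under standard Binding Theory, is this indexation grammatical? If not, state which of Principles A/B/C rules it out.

Principle C

The two coindexed NPs are *they₁* and *the directors₁*.
*the directors₁* is an R-expression. Principle C requires it to be free everywhere.
*they₁* c-commands it and carries the same index.
The R-expression is bound → Principle C violation.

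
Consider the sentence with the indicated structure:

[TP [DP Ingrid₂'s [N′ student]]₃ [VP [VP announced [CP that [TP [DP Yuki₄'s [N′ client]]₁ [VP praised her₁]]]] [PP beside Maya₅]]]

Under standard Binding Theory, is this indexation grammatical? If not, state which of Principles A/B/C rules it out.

Principle B

The two coindexed NPs are *[Yuki₄'s client]₁* and *her₁*.
*her₁* is a pronoun. Its binding domain is the embedded TP, whose subject is [Yuki₄'s client]₁.
*[Yuki₄'s client]₁* c-commands it within that domain and carries the same index.
The pronoun is locally bound → Principle B violation.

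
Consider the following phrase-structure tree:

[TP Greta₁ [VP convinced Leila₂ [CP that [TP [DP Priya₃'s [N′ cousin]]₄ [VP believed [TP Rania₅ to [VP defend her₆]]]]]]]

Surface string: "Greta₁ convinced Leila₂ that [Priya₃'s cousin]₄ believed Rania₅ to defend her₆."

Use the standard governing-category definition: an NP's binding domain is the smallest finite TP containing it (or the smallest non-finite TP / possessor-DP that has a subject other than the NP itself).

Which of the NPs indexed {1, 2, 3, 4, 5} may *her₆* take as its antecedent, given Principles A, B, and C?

{1, 2, 3, 4}

*her* is a pronoun, so Principle B applies: it must be free in its binding domain.
Binding domain of *her₆*: the embedded TP, whose subject is Rania₅.
*Greta₁* c-commands the pronoun but from outside its binding domain, and is not c-commanded by it → coindexation permitted.
*Leila₂* c-commands the pronoun but from outside its binding domain, and is not c-commanded by it → coindexation permitted.
*Priya₃* and the pronoun do not c-command one another → neither Principle B nor Principle C is at stake; coindexation permitted.
*[Priya₃'s cousin]₄* c-commands the pronoun but from outside its binding domain, and is not c-commanded by it → coindexation permitted.
*Rania₅* c-commands the pronoun within its binding domain → coindexation would violate Principle B.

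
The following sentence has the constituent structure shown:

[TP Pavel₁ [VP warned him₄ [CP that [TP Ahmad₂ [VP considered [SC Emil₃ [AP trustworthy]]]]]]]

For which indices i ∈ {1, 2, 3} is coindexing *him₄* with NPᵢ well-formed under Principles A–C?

*him* is a pronoun, so Principle B applies: it must be free in its binding domain.
Binding domain of *him₄*: the matrix TP, whose subject is Pavel₁.
*Pavel₁* c-commands the pronoun within its binding domain → coindexation would violate Principle B.
*Ahmad₂*: the pronoun c-commands this R-expression → coindexation would violate Principle C on *Ahmad₂*.
*Emil₃*: the pronoun c-commands this R-expression → coindexation would violate Principle C on *Emil₃*.

none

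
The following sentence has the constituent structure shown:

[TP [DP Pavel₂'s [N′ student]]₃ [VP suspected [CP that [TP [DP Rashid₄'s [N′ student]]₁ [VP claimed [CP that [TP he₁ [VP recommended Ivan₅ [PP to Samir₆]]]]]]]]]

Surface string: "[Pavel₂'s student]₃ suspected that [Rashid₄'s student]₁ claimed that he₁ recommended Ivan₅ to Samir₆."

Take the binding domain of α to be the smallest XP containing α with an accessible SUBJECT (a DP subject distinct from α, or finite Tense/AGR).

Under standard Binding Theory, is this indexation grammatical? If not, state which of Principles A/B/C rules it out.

grammatical

The two coindexed NPs are *[Rashid₄'s student]₁* and *he₁*.
*he₁* is a pronoun; nothing c-commands it within its binding domain (the embedded TP.), so Principle B holds trivially.
*[Rashid₄'s student]₁* is an R-expression; *he₁* does not c-command it, and no other NP shares its index, so Principle C is satisfied.
All principles are respected.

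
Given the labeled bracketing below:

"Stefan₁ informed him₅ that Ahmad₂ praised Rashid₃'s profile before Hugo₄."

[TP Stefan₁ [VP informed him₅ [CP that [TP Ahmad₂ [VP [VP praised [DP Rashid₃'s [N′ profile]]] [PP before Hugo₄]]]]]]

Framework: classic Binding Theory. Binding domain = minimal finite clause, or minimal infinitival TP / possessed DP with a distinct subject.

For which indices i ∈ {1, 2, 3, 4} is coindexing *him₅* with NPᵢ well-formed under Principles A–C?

none

*him* is a pronoun, so Principle B applies: it must be free in its binding domain.
Binding domain of *him₅*: the matrix TP, whose subject is Stefan₁.
*Stefan₁* c-commands the pronoun within its binding domain → coindexation would violate Principle B.
*Ahmad₂*: the pronoun c-commands this R-expression → coindexation would violate Principle C on *Ahmad₂*.
*Rashid₃*: the pronoun c-commands this R-expression → coindexation would violate Principle C on *Rashid₃*.
*Hugo₄*: the pronoun c-commands this R-expression → coindexation would violate Principle C on *Hugo₄*.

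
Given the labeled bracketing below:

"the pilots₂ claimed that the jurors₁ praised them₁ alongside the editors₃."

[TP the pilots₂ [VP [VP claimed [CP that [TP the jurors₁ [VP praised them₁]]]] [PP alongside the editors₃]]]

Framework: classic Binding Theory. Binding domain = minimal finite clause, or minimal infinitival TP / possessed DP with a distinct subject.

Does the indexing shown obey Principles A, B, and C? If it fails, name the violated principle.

The two coindexed NPs are *the jurors₁* and *them₁*.
*them₁* is a pronoun. Its binding domain is the embedded TP, whose subject is the jurors₁.
*the jurors₁* c-commands it within that domain and carries the same index.
The pronoun is locally bound → Principle B violation.

Principle B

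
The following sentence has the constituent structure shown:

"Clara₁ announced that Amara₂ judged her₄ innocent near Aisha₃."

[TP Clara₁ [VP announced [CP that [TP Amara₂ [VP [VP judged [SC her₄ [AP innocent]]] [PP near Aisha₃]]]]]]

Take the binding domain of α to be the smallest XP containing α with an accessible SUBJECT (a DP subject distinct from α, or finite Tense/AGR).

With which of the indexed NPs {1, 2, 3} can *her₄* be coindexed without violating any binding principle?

*her* is a pronoun, so Principle B applies: it must be free in its binding domain.
Binding domain of *her₄*: the embedded TP, whose subject is Amara₂.
*Clara₁* c-commands the pronoun but from outside its binding domain, and is not c-commanded by it → coindexation permitted.
*Amara₂* c-commands the pronoun within its binding domain → coindexation would violate Principle B.
*Aisha₃* and the pronoun do not c-command one another → neither Principle B nor Principle C is at stake; coindexation permitted.

{1, 3}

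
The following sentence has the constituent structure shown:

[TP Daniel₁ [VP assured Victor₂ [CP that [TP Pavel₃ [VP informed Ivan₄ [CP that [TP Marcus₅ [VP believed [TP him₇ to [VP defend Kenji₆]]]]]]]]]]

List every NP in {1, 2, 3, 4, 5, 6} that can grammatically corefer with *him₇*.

{1, 2, 3, 4}

*him* is a pronoun, so Principle B applies: it must be free in its binding domain.
Binding domain of *him₇*: the embedded TP, whose subject is Marcus₅.
*Daniel₁* c-commands the pronoun but from outside its binding domain, and is not c-commanded by it → coindexation permitted.
*Victor₂* c-commands the pronoun but from outside its binding domain, and is not c-commanded by it → coindexation permitted.
*Pavel₃* c-commands the pronoun but from outside its binding domain, and is not c-commanded by it → coindexation permitted.
*Ivan₄* c-commands the pronoun but from outside its binding domain, and is not c-commanded by it → coindexation permitted.
*Marcus₅* c-commands the pronoun within its binding domain → coindexation would violate Principle B.
*Kenji₆*: the pronoun c-commands this R-expression → coindexation would violate Principle C on *Kenji₆*.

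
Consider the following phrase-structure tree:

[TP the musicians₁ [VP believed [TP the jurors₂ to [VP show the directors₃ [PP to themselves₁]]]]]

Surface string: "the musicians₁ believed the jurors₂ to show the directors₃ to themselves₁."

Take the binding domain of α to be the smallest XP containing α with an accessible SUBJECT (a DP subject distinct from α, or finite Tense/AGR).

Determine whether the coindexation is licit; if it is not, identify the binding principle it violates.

Principle A

The two coindexed NPs are *the musicians₁* and *themselves₁*.
*themselves₁* is an anaphor. Principle A requires it to be bound within its binding domain — the embedded TP, whose subject is the jurors₂.
Within that domain it is c-commanded by *the jurors₂*, *the directors₃*, none of which share its index.
*the musicians₁* does c-command the anaphor, but from outside its binding domain.
The anaphor is unbound in its domain → Principle A violation.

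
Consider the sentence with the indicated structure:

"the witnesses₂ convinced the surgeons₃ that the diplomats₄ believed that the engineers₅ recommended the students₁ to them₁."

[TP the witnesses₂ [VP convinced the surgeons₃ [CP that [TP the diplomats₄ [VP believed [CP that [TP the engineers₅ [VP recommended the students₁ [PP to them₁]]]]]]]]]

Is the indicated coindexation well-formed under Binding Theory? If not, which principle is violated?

The two coindexed NPs are *the students₁* and *them₁*.
*them₁* is a pronoun. Its binding domain is the embedded TP, whose subject is the engineers₅.
*the students₁* c-commands it within that domain and carries the same index.
The pronoun is locally bound → Principle B violation.

Principle B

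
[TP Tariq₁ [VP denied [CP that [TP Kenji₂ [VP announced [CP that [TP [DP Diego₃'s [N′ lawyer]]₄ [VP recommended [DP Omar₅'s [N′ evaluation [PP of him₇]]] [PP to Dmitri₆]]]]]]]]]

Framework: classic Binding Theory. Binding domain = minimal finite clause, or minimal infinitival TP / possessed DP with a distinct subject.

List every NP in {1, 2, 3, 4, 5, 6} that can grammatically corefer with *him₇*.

{1, 2, 3, 4, 6}

*him* is a pronoun, so Principle B applies: it must be free in its binding domain.
Binding domain of *him₇*: the possessed DP, whose subject is Omar₅.
*Tariq₁* c-commands the pronoun but from outside its binding domain, and is not c-commanded by it → coindexation permitted.
*Kenji₂* c-commands the pronoun but from outside its binding domain, and is not c-commanded by it → coindexation permitted.
*Diego₃* and the pronoun do not c-command one another → neither Principle B nor Principle C is at stake; coindexation permitted.
*[Diego₃'s lawyer]₄* c-commands the pronoun but from outside its binding domain, and is not c-commanded by it → coindexation permitted.
*Omar₅* c-commands the pronoun within its binding domain → coindexation would violate Principle B.
*Dmitri₆* and the pronoun do not c-command one another → neither Principle B nor Principle C is at stake; coindexation permitted.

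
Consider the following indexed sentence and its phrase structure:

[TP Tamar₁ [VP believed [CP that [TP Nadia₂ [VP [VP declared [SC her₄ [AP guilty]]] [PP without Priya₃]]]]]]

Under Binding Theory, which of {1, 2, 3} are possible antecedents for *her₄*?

*her* is a pronoun, so Principle B applies: it must be free in its binding domain.
Binding domain of *her₄*: the embedded TP, whose subject is Nadia₂.
*Tamar₁* c-commands the pronoun but from outside its binding domain, and is not c-commanded by it → coindexation permitted.
*Nadia₂* c-commands the pronoun within its binding domain → coindexation would violate Principle B.
*Priya₃* and the pronoun do not c-command one another → neither Principle B nor Principle C is at stake; coindexation permitted.

{1, 3}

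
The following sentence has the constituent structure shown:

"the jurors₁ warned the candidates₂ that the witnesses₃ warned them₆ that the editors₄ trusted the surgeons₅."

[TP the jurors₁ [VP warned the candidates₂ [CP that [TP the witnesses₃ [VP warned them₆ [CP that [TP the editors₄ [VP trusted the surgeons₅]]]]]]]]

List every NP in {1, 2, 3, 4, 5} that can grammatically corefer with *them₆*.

*them* is a pronoun, so Principle B applies: it must be free in its binding domain.
Binding domain of *them₆*: the embedded TP, whose subject is the witnesses₃.
*the jurors₁* c-commands the pronoun but from outside its binding domain, and is not c-commanded by it → coindexation permitted.
*the candidates₂* c-commands the pronoun but from outside its binding domain, and is not c-commanded by it → coindexation permitted.
*the witnesses₃* c-commands the pronoun within its binding domain → coindexation would violate Principle B.
*the editors₄*: the pronoun c-commands this R-expression → coindexation would violate Principle C on *the editors₄*.
*the surgeons₅*: the pronoun c-commands this R-expression → coindexation would violate Principle C on *the surgeons₅*.

{1, 2}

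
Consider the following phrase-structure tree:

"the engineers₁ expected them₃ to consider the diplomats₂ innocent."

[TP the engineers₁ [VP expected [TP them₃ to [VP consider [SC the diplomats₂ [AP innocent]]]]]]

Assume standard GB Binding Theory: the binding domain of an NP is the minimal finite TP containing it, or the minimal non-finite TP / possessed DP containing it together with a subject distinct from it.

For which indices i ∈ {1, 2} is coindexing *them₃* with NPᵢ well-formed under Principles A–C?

*them* is a pronoun, so Principle B applies: it must be free in its binding domain.
Binding domain of *them₃*: the matrix TP, whose subject is the engineers₁.
*the engineers₁* c-commands the pronoun within its binding domain → coindexation would violate Principle B.
*the diplomats₂*: the pronoun c-commands this R-expression → coindexation would violate Principle C on *the diplomats₂*.

none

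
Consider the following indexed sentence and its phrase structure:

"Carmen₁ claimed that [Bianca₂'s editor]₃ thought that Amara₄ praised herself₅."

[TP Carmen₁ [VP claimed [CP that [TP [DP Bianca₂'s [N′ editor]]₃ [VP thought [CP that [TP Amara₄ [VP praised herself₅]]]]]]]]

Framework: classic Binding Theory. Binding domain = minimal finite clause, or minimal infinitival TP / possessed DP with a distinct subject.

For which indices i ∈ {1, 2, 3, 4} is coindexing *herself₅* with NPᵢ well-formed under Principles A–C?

{4}

*herself* is an anaphor, so Principle A applies: it must be bound in its binding domain.
Binding domain of *herself₅*: the embedded TP, whose subject is Amara₄.
*Carmen₁* c-commands the anaphor but is outside its binding domain → cannot satisfy Principle A.
*Bianca₂* does not c-command the anaphor → cannot bind it.
*[Bianca₂'s editor]₃* c-commands the anaphor but is outside its binding domain → cannot satisfy Principle A.
*Amara₄* c-commands the anaphor within its binding domain → licit binder.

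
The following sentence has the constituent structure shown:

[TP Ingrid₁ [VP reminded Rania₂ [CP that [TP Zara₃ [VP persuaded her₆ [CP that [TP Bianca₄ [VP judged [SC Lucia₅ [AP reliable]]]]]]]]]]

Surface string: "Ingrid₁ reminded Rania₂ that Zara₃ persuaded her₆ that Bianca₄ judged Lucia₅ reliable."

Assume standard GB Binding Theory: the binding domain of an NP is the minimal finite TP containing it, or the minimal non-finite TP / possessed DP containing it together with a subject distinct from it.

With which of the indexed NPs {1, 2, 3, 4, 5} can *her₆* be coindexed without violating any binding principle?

*her* is a pronoun, so Principle B applies: it must be free in its binding domain.
Binding domain of *her₆*: the embedded TP, whose subject is Zara₃.
*Ingrid₁* c-commands the pronoun but from outside its binding domain, and is not c-commanded by it → coindexation permitted.
*Rania₂* c-commands the pronoun but from outside its binding domain, and is not c-commanded by it → coindexation permitted.
*Zara₃* c-commands the pronoun within its binding domain → coindexation would violate Principle B.
*Bianca₄*: the pronoun c-commands this R-expression → coindexation would violate Principle C on *Bianca₄*.
*Lucia₅*: the pronoun c-commands this R-expression → coindexation would violate Principle C on *Lucia₅*.

{1, 2}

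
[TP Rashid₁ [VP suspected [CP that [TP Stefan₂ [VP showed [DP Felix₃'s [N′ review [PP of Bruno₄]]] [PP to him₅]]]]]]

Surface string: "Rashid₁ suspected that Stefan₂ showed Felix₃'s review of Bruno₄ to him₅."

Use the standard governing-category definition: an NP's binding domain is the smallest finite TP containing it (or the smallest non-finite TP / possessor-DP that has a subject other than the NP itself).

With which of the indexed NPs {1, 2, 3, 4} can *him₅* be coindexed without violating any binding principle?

{1, 3, 4}

*him* is a pronoun, so Principle B applies: it must be free in its binding domain.
Binding domain of *him₅*: the embedded TP, whose subject is Stefan₂.
*Rashid₁* c-commands the pronoun but from outside its binding domain, and is not c-commanded by it → coindexation permitted.
*Stefan₂* c-commands the pronoun within its binding domain → coindexation would violate Principle B.
*Felix₃* and the pronoun do not c-command one another → neither Principle B nor Principle C is at stake; coindexation permitted.
*Bruno₄* and the pronoun do not c-command one another → neither Principle B nor Principle C is at stake; coindexation permitted.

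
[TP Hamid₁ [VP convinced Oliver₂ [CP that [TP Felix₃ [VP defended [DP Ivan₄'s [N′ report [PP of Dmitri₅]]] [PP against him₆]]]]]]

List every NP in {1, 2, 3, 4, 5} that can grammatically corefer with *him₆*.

{1, 2, 4, 5}

*him* is a pronoun, so Principle B applies: it must be free in its binding domain.
Binding domain of *him₆*: the embedded TP, whose subject is Felix₃.
*Hamid₁* c-commands the pronoun but from outside its binding domain, and is not c-commanded by it → coindexation permitted.
*Oliver₂* c-commands the pronoun but from outside its binding domain, and is not c-commanded by it → coindexation permitted.
*Felix₃* c-commands the pronoun within its binding domain → coindexation would violate Principle B.
*Ivan₄* and the pronoun do not c-command one another → neither Principle B nor Principle C is at stake; coindexation permitted.
*Dmitri₅* and the pronoun do not c-command one another → neither Principle B nor Principle C is at stake; coindexation permitted.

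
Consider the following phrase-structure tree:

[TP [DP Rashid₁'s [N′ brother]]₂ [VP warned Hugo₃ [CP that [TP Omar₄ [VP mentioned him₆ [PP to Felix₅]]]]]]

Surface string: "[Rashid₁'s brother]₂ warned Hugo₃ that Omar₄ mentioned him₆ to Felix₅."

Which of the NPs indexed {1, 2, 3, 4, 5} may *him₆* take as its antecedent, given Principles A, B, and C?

*him* is a pronoun, so Principle B applies: it must be free in its binding domain.
Binding domain of *him₆*: the embedded TP, whose subject is Omar₄.
*Rashid₁* and the pronoun do not c-command one another → neither Principle B nor Principle C is at stake; coindexation permitted.
*[Rashid₁'s brother]₂* c-commands the pronoun but from outside its binding domain, and is not c-commanded by it → coindexation permitted.
*Hugo₃* c-commands the pronoun but from outside its binding domain, and is not c-commanded by it → coindexation permitted.
*Omar₄* c-commands the pronoun within its binding domain → coindexation would violate Principle B.
*Felix₅*: the pronoun c-commands this R-expression → coindexation would violate Principle C on *Felix₅*.

{1, 2, 3}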